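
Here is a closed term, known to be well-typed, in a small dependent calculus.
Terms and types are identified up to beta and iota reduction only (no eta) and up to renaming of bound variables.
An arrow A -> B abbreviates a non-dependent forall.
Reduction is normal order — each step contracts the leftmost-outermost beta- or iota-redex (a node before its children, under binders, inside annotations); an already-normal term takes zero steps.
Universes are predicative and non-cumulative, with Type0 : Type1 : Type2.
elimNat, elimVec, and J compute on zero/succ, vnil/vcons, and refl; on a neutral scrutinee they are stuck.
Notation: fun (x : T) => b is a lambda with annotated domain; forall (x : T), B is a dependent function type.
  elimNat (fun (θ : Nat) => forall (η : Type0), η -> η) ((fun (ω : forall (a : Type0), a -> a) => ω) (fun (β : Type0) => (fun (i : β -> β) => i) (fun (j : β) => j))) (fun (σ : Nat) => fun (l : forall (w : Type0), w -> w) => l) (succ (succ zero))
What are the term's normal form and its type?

normal form:
  fun (θ : Type0) => fun (η : θ) => η
inferred type:
  forall (θ : Type0), θ -> θ
observation: 9 normal-order steps separate the term from its normal form.


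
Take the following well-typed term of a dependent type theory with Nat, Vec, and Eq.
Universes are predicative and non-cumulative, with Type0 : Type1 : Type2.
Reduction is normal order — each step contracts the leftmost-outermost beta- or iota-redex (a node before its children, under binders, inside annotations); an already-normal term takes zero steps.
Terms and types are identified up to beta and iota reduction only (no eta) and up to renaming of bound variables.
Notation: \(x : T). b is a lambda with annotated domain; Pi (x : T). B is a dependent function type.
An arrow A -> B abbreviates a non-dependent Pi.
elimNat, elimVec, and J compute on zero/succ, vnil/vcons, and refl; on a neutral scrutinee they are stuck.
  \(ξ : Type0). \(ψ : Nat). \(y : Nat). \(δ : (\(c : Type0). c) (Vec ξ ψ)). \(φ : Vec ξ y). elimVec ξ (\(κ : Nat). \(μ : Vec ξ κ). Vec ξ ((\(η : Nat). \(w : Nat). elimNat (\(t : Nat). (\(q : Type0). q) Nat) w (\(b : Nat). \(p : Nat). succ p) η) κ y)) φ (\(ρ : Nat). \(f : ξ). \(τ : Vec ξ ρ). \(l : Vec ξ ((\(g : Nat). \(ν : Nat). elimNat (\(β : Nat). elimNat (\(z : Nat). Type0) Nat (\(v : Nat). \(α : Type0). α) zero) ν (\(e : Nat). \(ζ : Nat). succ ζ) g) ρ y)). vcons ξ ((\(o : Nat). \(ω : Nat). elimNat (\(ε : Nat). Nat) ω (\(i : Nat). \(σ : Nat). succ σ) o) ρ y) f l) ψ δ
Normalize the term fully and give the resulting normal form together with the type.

reduced normal form:
  \(ξ : Type0). \(ψ : Nat). \(y : Nat). \(δ : Vec ξ ψ). \(c : Vec ξ y). elimVec ξ (\(φ : Nat). \(κ : Vec ξ φ). Vec ξ (elimNat (\(μ : Nat). Nat) y (\(η : Nat). \(w : Nat). succ w) φ)) c (\(t : Nat). \(q : ξ). \(b : Vec ξ t). \(p : Vec ξ (elimNat (\(ρ : Nat). Nat) y (\(f : Nat). \(τ : Nat). succ τ) t)). vcons ξ (elimNat (\(l : Nat). Nat) y (\(g : Nat). \(ν : Nat). succ ν) t) q p) ψ δ
inferred type:
  Pi (ξ : Type0). Pi (ψ : Nat). Pi (y : Nat). Vec ξ ψ -> Vec ξ y -> Vec ξ (elimNat (\(δ : Nat). Nat) y (\(c : Nat). \(φ : Nat). succ φ) ψ)
observation: reduction starts at a beta-redex, and 9 normal-order steps reach the normal form.


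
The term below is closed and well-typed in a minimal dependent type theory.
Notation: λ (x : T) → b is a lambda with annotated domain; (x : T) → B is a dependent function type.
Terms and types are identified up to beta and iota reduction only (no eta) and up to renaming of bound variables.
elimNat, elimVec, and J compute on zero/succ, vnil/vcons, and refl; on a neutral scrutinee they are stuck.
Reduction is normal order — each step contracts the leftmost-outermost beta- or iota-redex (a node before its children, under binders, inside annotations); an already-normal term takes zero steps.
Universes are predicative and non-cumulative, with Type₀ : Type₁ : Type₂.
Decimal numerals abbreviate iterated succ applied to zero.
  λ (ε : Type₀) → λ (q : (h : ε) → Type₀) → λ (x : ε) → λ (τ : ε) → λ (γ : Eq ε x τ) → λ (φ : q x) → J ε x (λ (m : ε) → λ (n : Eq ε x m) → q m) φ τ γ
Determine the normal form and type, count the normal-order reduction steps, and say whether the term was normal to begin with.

reduced normal form:
  λ (ε : Type₀) → λ (q : (h : ε) → Type₀) → λ (x : ε) → λ (τ : ε) → λ (γ : Eq ε x τ) → λ (φ : q x) → J ε x (λ (m : ε) → λ (n : Eq ε x m) → q m) φ τ γ
inferred type:
  (ε : Type₀) → (q : (h : ε) → Type₀) → (x : ε) → (τ : ε) → (γ : Eq ε x τ) → (φ : q x) → q τ
reduction steps (normal order): 0
already normal: yes


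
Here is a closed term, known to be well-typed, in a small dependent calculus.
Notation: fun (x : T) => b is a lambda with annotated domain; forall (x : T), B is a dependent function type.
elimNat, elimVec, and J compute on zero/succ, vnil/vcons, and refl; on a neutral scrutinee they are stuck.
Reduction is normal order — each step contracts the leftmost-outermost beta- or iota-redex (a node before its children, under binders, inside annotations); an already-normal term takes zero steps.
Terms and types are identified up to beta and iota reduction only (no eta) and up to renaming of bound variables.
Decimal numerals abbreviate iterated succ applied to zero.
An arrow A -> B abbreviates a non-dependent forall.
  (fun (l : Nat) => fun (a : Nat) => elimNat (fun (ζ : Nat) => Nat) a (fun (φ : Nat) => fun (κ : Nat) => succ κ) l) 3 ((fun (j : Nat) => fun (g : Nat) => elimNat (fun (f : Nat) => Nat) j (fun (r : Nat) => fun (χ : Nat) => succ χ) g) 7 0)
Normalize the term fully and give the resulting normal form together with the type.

resulting normal form:
  10
type:
  Nat
observation: the term reaches its normal form after 15 normal-order steps.


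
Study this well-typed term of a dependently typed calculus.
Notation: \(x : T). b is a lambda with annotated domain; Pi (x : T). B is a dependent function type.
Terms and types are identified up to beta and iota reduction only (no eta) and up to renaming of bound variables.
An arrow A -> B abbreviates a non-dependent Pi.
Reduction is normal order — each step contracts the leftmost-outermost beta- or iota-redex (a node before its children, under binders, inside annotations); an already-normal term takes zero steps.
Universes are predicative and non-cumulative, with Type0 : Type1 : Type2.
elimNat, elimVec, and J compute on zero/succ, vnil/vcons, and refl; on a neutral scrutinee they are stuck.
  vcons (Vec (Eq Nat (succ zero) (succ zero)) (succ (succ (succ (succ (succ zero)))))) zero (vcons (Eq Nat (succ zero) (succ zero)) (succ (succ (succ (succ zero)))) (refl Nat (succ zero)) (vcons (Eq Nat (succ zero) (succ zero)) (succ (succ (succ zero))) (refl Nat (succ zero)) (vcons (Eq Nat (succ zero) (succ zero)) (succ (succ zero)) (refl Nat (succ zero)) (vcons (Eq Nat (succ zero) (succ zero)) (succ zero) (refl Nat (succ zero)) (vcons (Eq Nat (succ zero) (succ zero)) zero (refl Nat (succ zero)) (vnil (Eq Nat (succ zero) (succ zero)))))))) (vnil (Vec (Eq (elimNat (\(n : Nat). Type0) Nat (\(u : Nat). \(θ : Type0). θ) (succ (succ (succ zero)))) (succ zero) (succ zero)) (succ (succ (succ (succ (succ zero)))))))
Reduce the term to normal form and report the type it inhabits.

reduced normal form:
  vcons (Vec (Eq Nat (succ zero) (succ zero)) (succ (succ (succ (succ (succ zero)))))) zero (vcons (Eq Nat (succ zero) (succ zero)) (succ (succ (succ (succ zero)))) (refl Nat (succ zero)) (vcons (Eq Nat (succ zero) (succ zero)) (succ (succ (succ zero))) (refl Nat (succ zero)) (vcons (Eq Nat (succ zero) (succ zero)) (succ (succ zero)) (refl Nat (succ zero)) (vcons (Eq Nat (succ zero) (succ zero)) (succ zero) (refl Nat (succ zero)) (vcons (Eq Nat (succ zero) (succ zero)) zero (refl Nat (succ zero)) (vnil (Eq Nat (succ zero) (succ zero)))))))) (vnil (Vec (Eq Nat (succ zero) (succ zero)) (succ (succ (succ (succ (succ zero)))))))
type:
  Vec (Vec (Eq Nat (succ zero) (succ zero)) (succ (succ (succ (succ (succ zero)))))) (succ zero)


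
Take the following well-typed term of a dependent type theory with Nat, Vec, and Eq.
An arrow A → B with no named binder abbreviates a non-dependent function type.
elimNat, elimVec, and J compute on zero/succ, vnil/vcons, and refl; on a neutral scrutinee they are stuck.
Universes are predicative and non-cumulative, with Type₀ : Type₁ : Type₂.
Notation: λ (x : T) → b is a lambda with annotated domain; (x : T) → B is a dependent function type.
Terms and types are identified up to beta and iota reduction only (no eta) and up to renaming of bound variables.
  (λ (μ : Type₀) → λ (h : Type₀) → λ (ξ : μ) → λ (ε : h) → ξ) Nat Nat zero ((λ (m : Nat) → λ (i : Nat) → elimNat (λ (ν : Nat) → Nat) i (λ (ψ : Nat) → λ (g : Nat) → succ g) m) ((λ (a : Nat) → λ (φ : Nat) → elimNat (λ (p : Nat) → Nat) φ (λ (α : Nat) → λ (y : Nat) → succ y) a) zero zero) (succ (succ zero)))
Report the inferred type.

the term's type:
  Nat


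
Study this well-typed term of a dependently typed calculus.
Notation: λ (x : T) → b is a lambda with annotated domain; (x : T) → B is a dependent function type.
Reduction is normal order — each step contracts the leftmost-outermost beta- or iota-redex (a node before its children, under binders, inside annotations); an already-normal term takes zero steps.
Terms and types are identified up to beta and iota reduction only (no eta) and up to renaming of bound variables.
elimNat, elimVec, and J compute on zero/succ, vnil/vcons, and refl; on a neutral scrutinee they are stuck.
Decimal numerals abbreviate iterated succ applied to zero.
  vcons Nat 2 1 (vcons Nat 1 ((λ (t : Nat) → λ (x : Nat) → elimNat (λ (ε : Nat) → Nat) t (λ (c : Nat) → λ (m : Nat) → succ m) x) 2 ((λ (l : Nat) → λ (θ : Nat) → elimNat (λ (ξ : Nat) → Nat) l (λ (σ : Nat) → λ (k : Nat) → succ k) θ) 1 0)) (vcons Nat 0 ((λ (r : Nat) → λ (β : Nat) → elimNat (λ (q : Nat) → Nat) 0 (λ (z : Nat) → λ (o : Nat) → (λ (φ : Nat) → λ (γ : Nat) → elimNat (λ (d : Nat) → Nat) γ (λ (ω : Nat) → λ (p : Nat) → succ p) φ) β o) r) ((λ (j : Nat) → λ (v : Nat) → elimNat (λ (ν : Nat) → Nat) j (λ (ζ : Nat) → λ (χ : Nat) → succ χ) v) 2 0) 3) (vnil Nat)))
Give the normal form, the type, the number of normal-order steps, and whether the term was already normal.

reduced normal form:
  vcons Nat 2 1 (vcons Nat 1 3 (vcons Nat 0 6 (vnil Nat)))
inferred type:
  Vec Nat 3
reduction steps (normal order): 33
started in normal form: no
first contracted redex: a beta-redex


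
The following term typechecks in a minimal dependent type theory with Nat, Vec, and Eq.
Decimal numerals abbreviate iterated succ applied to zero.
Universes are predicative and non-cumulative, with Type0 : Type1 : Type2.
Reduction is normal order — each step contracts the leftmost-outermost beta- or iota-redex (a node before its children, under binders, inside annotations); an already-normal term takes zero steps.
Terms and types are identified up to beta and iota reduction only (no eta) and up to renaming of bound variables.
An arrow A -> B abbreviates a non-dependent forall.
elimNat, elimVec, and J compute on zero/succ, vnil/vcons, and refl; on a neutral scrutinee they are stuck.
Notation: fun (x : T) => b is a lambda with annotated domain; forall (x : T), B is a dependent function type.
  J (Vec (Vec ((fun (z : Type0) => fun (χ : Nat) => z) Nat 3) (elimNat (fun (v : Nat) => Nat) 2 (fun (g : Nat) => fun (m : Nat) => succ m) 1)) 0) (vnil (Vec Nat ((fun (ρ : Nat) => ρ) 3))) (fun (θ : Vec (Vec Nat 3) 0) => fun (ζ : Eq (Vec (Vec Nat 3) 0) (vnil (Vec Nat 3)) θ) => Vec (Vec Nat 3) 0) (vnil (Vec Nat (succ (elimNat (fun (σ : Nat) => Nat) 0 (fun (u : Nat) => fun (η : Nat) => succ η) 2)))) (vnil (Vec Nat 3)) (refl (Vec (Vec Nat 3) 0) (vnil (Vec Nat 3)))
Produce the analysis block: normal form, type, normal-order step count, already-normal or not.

resulting normal form:
  vnil (Vec Nat 3)
type:
  Vec (Vec Nat 3) 0
normal-order step count: 8
already normal: no
first redex: a J iota-redex


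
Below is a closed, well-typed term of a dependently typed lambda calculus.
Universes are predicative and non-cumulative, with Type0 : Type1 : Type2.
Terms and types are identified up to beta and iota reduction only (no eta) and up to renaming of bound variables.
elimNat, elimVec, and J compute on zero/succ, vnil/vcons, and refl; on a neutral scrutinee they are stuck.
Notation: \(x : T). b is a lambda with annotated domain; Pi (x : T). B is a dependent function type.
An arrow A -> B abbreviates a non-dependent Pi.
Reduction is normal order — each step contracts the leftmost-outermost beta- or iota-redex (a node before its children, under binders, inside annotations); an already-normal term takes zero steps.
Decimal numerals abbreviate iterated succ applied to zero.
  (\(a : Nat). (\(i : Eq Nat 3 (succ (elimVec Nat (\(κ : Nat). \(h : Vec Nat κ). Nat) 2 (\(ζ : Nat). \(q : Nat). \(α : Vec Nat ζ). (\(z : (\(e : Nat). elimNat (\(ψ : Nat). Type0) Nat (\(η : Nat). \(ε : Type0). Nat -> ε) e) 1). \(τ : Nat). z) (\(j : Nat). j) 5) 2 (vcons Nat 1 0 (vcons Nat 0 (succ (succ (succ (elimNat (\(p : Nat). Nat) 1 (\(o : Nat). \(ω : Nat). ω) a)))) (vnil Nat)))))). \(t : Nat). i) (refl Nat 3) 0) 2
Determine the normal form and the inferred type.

normal form:
  refl Nat 3
the term's type:
  Eq Nat 3 3
observation: normalization takes exactly 3 steps under the normal-order strategy.


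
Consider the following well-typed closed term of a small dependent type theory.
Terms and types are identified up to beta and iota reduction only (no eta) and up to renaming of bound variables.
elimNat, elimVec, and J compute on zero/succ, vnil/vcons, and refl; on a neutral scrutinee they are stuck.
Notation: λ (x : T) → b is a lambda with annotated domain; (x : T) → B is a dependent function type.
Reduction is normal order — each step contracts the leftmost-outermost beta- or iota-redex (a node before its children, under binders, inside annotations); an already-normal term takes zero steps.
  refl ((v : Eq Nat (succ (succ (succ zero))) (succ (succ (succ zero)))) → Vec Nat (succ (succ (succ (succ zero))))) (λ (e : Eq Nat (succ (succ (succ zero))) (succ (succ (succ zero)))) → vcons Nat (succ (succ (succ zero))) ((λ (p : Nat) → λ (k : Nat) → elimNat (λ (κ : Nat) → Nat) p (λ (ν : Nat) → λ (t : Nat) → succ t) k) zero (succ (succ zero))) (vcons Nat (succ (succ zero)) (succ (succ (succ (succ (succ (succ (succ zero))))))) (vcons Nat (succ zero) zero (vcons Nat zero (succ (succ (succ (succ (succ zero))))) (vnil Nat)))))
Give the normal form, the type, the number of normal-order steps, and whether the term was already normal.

resulting normal form:
  refl ((v : Eq Nat (succ (succ (succ zero))) (succ (succ (succ zero)))) → Vec Nat (succ (succ (succ (succ zero))))) (λ (e : Eq Nat (succ (succ (succ zero))) (succ (succ (succ zero)))) → vcons Nat (succ (succ (succ zero))) (succ (succ zero)) (vcons Nat (succ (succ zero)) (succ (succ (succ (succ (succ (succ (succ zero))))))) (vcons Nat (succ zero) zero (vcons Nat zero (succ (succ (succ (succ (succ zero))))) (vnil Nat)))))
inferred type:
  Eq ((v : Eq Nat (succ (succ (succ zero))) (succ (succ (succ zero)))) → Vec Nat (succ (succ (succ (succ zero))))) (λ (e : Eq Nat (succ (succ (succ zero))) (succ (succ (succ zero)))) → vcons Nat (succ (succ (succ zero))) (succ (succ zero)) (vcons Nat (succ (succ zero)) (succ (succ (succ (succ (succ (succ (succ zero))))))) (vcons Nat (succ zero) zero (vcons Nat zero (succ (succ (succ (succ (succ zero))))) (vnil Nat))))) (λ (p : Eq Nat (succ (succ (succ zero))) (succ (succ (succ zero)))) → vcons Nat (succ (succ (succ zero))) (succ (succ zero)) (vcons Nat (succ (succ zero)) (succ (succ (succ (succ (succ (succ (succ zero))))))) (vcons Nat (succ zero) zero (vcons Nat zero (succ (succ (succ (succ (succ zero))))) (vnil Nat)))))
steps to reach normal form (normal order): 9
started in normal form: no
first contracted redex: a beta-redex


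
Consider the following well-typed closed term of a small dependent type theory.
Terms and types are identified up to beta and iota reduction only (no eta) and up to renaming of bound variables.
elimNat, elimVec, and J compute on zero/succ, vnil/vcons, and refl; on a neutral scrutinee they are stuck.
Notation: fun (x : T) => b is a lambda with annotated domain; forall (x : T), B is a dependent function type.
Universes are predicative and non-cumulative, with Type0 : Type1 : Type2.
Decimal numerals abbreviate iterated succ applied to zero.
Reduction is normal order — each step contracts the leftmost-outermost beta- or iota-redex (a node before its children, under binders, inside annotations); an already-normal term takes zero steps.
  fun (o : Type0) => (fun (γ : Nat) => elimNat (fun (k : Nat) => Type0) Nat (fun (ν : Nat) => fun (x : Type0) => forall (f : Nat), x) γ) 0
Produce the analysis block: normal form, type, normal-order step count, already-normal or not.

reduced normal form:
  fun (o : Type0) => Nat
inferred type:
  forall (o : Type0), Type0
normal-order step count: 2
term was already normal: no
first contracted redex: a beta-redex


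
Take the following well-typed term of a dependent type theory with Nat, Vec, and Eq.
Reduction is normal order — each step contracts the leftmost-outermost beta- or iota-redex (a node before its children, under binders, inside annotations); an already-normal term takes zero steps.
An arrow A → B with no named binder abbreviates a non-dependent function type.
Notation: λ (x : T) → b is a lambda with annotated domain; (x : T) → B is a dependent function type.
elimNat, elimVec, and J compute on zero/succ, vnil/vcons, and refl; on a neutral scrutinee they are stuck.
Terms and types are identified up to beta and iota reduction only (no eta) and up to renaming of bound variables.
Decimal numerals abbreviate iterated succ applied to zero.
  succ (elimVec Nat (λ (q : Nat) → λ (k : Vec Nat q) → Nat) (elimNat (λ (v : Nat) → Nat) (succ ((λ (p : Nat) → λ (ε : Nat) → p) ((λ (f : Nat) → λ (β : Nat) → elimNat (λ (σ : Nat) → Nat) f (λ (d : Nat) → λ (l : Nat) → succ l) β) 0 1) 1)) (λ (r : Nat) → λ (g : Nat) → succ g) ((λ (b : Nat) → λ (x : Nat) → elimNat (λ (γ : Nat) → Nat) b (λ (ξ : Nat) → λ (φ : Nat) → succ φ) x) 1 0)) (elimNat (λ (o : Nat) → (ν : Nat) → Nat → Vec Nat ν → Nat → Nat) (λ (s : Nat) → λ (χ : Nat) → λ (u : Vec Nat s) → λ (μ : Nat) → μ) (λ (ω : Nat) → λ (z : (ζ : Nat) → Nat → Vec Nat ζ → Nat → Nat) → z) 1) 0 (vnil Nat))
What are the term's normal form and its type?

resulting normal form:
  4
inferred type:
  Nat
observation: 16 normal-order steps separate the term from its normal form.


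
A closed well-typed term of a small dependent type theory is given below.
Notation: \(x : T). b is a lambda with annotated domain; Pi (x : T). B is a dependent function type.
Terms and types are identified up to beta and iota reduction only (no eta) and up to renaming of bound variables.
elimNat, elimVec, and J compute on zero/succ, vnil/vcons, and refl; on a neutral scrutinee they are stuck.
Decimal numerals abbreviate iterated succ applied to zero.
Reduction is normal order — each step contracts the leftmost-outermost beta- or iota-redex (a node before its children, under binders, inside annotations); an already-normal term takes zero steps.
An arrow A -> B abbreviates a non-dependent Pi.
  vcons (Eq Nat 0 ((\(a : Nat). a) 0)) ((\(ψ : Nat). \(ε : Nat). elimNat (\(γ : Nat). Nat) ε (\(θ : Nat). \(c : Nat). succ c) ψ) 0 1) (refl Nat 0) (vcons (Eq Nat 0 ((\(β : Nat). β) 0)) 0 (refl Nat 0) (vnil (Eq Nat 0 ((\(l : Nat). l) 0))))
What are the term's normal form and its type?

normal form:
  vcons (Eq Nat 0 0) 1 (refl Nat 0) (vcons (Eq Nat 0 0) 0 (refl Nat 0) (vnil (Eq Nat 0 0)))
inferred type:
  Vec (Eq Nat 0 0) 2


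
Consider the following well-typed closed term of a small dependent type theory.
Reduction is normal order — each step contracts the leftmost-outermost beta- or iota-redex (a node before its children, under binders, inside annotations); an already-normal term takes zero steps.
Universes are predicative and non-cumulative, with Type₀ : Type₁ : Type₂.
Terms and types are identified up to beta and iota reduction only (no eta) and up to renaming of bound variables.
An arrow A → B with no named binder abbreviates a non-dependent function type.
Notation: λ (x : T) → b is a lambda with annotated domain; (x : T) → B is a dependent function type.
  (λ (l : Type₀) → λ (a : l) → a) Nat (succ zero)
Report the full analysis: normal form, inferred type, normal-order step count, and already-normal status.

reduced normal form:
  succ zero
inferred type:
  Nat
reduction steps (normal order): 2
already normal: no
first redex: a beta-redex


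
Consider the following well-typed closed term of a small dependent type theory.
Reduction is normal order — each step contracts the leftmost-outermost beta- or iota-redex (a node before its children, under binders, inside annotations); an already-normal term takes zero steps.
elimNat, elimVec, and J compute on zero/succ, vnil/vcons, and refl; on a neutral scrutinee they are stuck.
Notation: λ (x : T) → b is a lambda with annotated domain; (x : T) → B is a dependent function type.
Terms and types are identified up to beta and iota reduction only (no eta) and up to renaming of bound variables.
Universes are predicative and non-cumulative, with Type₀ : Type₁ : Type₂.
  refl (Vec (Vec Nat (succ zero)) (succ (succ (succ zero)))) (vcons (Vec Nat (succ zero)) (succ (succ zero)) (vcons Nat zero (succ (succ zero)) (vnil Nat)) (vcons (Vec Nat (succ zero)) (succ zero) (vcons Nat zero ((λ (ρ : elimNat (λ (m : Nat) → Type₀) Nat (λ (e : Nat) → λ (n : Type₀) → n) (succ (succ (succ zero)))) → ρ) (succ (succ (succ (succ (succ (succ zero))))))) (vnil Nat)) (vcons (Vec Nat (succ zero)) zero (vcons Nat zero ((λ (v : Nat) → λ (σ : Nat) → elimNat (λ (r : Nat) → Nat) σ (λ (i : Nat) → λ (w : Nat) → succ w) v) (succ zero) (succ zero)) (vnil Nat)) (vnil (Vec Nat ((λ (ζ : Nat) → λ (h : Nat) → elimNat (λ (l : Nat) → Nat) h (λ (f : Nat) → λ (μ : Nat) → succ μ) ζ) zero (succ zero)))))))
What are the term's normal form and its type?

resulting normal form:
  refl (Vec (Vec Nat (succ zero)) (succ (succ (succ zero)))) (vcons (Vec Nat (succ zero)) (succ (succ zero)) (vcons Nat zero (succ (succ zero)) (vnil Nat)) (vcons (Vec Nat (succ zero)) (succ zero) (vcons Nat zero (succ (succ (succ (succ (succ (succ zero)))))) (vnil Nat)) (vcons (Vec Nat (succ zero)) zero (vcons Nat zero (succ (succ zero)) (vnil Nat)) (vnil (Vec Nat (succ zero))))))
inferred type:
  Eq (Vec (Vec Nat (succ zero)) (succ (succ (succ zero)))) (vcons (Vec Nat (succ zero)) (succ (succ zero)) (vcons Nat zero (succ (succ zero)) (vnil Nat)) (vcons (Vec Nat (succ zero)) (succ zero) (vcons Nat zero (succ (succ (succ (succ (succ (succ zero)))))) (vnil Nat)) (vcons (Vec Nat (succ zero)) zero (vcons Nat zero (succ (succ zero)) (vnil Nat)) (vnil (Vec Nat (succ zero)))))) (vcons (Vec Nat (succ zero)) (succ (succ zero)) (vcons Nat zero (succ (succ zero)) (vnil Nat)) (vcons (Vec Nat (succ zero)) (succ zero) (vcons Nat zero (succ (succ (succ (succ (succ (succ zero)))))) (vnil Nat)) (vcons (Vec Nat (succ zero)) zero (vcons Nat zero (succ (succ zero)) (vnil Nat)) (vnil (Vec Nat (succ zero))))))


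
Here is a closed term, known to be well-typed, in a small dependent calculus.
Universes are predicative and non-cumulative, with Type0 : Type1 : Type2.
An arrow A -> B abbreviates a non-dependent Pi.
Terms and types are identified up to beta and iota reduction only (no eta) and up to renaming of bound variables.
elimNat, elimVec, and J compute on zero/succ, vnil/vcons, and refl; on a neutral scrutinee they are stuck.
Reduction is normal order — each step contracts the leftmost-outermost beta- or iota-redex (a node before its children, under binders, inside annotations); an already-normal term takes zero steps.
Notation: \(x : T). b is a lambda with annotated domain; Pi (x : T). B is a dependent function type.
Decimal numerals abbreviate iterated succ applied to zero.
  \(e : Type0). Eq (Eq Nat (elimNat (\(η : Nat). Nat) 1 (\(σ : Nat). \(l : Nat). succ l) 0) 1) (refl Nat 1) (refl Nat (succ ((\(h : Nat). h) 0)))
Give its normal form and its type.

normal form:
  \(e : Type0). Eq (Eq Nat 1 1) (refl Nat 1) (refl Nat 1)
inferred type:
  Type0 -> Type0


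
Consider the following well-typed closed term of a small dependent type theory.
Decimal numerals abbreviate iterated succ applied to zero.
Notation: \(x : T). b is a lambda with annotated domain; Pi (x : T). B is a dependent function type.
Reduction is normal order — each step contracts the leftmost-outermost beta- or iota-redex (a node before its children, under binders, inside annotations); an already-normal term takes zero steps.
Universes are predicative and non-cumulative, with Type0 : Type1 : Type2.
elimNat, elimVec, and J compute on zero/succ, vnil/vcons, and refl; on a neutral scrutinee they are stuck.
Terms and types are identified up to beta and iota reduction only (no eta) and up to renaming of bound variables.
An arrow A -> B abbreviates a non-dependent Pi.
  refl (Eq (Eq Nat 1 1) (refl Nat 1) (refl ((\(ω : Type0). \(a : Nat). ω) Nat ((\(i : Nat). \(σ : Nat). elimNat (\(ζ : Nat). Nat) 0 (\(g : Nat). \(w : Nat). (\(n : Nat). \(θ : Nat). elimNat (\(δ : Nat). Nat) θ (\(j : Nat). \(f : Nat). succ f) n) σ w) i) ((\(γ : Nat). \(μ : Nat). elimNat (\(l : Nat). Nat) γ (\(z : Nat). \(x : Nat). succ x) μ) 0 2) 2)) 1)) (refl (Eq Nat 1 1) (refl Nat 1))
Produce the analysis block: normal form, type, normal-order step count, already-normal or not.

resulting normal form:
  refl (Eq (Eq Nat 1 1) (refl Nat 1) (refl Nat 1)) (refl (Eq Nat 1 1) (refl Nat 1))
type:
  Eq (Eq (Eq Nat 1 1) (refl Nat 1) (refl Nat 1)) (refl (Eq Nat 1 1) (refl Nat 1)) (refl (Eq Nat 1 1) (refl Nat 1))
normal-order step count: 2
started in normal form: no
first contracted redex: a beta-redex


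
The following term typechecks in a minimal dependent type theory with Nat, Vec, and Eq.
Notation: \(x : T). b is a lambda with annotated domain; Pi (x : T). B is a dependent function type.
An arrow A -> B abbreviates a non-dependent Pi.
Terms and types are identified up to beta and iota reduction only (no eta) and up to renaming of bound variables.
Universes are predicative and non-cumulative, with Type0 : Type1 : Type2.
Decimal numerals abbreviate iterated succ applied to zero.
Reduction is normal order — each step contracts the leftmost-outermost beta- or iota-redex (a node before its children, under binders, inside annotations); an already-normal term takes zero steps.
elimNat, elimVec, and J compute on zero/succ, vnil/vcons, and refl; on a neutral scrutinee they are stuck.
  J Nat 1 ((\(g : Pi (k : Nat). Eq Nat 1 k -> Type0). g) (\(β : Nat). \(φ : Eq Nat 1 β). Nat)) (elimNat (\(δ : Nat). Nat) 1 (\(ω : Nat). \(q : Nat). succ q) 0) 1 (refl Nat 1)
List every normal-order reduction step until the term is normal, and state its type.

normal-order reduction sequence:
  J Nat 1 ((\(g : Pi (k : Nat). Eq Nat 1 k -> Type0). g) (\(β : Nat). \(φ : Eq Nat 1 β). Nat)) (elimNat (\(δ : Nat). Nat) 1 (\(ω : Nat). \(q : Nat). succ q) 0) 1 (refl Nat 1)
  ~> elimNat (\(g : Nat). Nat) 1 (\(k : Nat). \(β : Nat). succ β) 0
  ~> 1
the term's type:
  Nat


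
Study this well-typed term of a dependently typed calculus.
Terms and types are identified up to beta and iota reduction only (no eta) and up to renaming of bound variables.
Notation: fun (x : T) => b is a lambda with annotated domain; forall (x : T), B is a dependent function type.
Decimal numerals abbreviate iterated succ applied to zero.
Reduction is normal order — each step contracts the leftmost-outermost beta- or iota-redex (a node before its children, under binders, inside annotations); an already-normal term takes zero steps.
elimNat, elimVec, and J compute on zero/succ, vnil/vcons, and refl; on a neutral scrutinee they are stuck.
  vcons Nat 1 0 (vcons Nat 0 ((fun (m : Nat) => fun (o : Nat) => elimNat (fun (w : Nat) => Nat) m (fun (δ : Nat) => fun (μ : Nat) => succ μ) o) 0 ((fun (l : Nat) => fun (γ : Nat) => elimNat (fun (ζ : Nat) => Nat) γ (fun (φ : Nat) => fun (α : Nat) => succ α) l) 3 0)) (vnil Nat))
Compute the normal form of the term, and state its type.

normal form:
  vcons Nat 1 0 (vcons Nat 0 3 (vnil Nat))
type:
  Vec Nat 2


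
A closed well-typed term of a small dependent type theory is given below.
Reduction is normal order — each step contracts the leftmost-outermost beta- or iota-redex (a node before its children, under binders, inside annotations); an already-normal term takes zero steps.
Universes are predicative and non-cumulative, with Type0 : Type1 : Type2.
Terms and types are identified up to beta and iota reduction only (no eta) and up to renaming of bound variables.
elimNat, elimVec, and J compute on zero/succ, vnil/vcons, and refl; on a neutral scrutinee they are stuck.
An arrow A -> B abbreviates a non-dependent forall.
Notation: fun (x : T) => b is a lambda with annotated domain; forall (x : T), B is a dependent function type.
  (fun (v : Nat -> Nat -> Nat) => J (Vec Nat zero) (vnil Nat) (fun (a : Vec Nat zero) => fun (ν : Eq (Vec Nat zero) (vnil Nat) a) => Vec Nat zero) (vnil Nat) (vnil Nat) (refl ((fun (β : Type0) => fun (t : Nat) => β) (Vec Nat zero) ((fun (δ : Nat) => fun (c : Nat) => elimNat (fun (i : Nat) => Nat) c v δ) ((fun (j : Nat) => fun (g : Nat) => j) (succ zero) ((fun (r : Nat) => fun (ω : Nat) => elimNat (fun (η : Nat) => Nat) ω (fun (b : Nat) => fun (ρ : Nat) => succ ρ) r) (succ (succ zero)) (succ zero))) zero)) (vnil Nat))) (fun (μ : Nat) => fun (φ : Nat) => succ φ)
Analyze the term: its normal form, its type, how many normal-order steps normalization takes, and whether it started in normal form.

normal form:
  vnil Nat
inferred type:
  Vec Nat zero
reduction steps (normal order): 2
term was already normal: no
first redex: a beta-redex


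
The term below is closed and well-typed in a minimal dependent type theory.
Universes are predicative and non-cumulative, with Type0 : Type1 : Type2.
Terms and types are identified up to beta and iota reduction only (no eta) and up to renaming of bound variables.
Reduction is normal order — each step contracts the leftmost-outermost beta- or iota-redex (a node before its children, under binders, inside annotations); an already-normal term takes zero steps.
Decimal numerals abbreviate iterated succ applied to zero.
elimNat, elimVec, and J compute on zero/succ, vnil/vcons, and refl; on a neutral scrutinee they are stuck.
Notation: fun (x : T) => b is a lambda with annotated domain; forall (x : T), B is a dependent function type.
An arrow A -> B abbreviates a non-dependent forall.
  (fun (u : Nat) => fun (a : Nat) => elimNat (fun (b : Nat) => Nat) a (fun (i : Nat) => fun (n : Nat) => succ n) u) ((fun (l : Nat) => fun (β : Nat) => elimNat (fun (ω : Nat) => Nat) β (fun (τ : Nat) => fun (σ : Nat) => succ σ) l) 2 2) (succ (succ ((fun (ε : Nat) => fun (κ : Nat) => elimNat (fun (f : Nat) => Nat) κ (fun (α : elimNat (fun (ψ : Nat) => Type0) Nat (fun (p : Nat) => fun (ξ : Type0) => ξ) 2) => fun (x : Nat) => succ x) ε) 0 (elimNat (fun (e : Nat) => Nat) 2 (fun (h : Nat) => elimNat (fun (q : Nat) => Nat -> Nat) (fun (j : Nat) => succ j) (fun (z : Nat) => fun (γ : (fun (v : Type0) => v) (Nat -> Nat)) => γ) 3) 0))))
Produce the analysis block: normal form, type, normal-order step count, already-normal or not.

reduced normal form:
  8
the term's type:
  Nat
steps to reach normal form (normal order): 28
already normal: no
first redex: a beta-redex


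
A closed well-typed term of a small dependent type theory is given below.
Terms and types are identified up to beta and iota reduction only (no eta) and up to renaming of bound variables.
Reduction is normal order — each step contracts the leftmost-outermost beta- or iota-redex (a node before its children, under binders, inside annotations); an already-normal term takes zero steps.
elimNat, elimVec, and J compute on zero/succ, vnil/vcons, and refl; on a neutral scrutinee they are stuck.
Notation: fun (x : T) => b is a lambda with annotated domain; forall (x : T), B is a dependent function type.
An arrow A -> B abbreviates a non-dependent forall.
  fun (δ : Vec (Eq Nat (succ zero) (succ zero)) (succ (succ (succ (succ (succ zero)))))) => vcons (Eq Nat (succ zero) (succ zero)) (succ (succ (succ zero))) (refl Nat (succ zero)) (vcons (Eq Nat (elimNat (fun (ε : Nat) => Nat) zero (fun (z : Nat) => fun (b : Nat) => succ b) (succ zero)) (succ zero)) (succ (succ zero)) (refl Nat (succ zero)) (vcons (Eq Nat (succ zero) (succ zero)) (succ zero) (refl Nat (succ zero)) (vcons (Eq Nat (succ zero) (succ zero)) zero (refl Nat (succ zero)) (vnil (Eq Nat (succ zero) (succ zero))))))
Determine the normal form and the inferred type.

resulting normal form:
  fun (δ : Vec (Eq Nat (succ zero) (succ zero)) (succ (succ (succ (succ (succ zero)))))) => vcons (Eq Nat (succ zero) (succ zero)) (succ (succ (succ zero))) (refl Nat (succ zero)) (vcons (Eq Nat (succ zero) (succ zero)) (succ (succ zero)) (refl Nat (succ zero)) (vcons (Eq Nat (succ zero) (succ zero)) (succ zero) (refl Nat (succ zero)) (vcons (Eq Nat (succ zero) (succ zero)) zero (refl Nat (succ zero)) (vnil (Eq Nat (succ zero) (succ zero))))))
type:
  Vec (Eq Nat (succ zero) (succ zero)) (succ (succ (succ (succ (succ zero))))) -> Vec (Eq Nat (succ zero) (succ zero)) (succ (succ (succ (succ zero))))
observation: normalization takes exactly 4 steps under the normal-order strategy.


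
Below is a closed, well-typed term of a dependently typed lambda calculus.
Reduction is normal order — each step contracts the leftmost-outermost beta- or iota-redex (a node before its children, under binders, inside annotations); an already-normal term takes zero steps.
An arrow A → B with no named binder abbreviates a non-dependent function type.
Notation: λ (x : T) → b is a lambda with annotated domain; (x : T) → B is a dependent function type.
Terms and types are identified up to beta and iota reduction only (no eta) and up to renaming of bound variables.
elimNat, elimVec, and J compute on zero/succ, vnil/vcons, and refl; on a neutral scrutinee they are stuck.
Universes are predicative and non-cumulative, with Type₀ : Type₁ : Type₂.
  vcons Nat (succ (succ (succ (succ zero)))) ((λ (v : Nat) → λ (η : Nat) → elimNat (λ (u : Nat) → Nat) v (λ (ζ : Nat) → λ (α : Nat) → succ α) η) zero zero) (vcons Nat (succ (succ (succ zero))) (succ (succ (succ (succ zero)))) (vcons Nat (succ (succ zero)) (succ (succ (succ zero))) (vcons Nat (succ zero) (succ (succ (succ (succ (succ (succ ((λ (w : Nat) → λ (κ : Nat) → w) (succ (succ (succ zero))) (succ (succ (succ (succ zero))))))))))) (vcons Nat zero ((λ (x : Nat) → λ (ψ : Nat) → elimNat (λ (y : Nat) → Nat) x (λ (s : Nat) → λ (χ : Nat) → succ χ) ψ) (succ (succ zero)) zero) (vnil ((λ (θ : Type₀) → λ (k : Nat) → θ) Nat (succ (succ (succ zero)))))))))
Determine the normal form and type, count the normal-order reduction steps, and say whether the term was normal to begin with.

normal form:
  vcons Nat (succ (succ (succ (succ zero)))) zero (vcons Nat (succ (succ (succ zero))) (succ (succ (succ (succ zero)))) (vcons Nat (succ (succ zero)) (succ (succ (succ zero))) (vcons Nat (succ zero) (succ (succ (succ (succ (succ (succ (succ (succ (succ zero))))))))) (vcons Nat zero (succ (succ zero)) (vnil Nat)))))
type:
  Vec Nat (succ (succ (succ (succ (succ zero)))))
reduction steps (normal order): 10
term was already normal: no
first contracted redex: a beta-redex


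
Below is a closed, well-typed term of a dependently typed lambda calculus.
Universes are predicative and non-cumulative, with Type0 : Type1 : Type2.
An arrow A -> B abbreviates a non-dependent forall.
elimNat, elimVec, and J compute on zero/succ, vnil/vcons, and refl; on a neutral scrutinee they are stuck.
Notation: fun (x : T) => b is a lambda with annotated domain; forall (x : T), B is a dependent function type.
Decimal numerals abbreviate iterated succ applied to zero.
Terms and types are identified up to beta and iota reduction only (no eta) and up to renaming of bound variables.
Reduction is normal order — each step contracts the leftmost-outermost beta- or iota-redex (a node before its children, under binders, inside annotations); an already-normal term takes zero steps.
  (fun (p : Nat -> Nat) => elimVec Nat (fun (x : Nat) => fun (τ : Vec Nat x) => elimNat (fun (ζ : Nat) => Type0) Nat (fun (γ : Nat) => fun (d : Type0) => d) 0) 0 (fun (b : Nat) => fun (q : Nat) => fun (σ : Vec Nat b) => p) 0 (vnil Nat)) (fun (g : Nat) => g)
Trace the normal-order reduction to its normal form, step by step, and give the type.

normal-order reduction sequence:
  (fun (p : Nat -> Nat) => elimVec Nat (fun (x : Nat) => fun (τ : Vec Nat x) => elimNat (fun (ζ : Nat) => Type0) Nat (fun (γ : Nat) => fun (d : Type0) => d) 0) 0 (fun (b : Nat) => fun (q : Nat) => fun (σ : Vec Nat b) => p) 0 (vnil Nat)) (fun (g : Nat) => g)
  ~> elimVec Nat (fun (p : Nat) => fun (x : Vec Nat p) => elimNat (fun (τ : Nat) => Type0) Nat (fun (ζ : Nat) => fun (γ : Type0) => γ) 0) 0 (fun (d : Nat) => fun (b : Nat) => fun (q : Vec Nat d) => fun (σ : Nat) => σ) 0 (vnil Nat)
  ~> 0
inferred type:
  Nat


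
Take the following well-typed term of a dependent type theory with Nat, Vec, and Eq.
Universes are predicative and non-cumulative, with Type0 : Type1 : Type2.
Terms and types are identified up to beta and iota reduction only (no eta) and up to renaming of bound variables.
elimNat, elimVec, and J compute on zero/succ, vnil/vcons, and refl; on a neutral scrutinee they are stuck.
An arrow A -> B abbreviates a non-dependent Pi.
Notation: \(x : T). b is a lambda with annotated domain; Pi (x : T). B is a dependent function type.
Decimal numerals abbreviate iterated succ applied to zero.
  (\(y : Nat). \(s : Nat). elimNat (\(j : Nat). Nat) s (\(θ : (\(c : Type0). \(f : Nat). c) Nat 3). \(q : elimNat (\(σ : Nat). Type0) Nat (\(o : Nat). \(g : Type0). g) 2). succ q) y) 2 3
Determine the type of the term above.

inferred type:
  Nat


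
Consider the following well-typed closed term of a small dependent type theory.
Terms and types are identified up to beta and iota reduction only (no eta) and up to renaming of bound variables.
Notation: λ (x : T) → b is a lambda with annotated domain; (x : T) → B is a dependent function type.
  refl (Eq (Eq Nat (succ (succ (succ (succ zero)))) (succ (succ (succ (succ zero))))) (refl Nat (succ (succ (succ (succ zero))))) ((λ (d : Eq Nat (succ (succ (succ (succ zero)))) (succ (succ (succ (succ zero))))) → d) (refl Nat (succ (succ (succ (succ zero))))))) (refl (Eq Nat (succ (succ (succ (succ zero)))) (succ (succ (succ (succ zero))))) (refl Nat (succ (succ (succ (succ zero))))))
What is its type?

the term's type:
  Eq (Eq (Eq Nat (succ (succ (succ (succ zero)))) (succ (succ (succ (succ zero))))) (refl Nat (succ (succ (succ (succ zero))))) (refl Nat (succ (succ (succ (succ zero)))))) (refl (Eq Nat (succ (succ (succ (succ zero)))) (succ (succ (succ (succ zero))))) (refl Nat (succ (succ (succ (succ zero)))))) (refl (Eq Nat (succ (succ (succ (succ zero)))) (succ (succ (succ (succ zero))))) (refl Nat (succ (succ (succ (succ zero))))))


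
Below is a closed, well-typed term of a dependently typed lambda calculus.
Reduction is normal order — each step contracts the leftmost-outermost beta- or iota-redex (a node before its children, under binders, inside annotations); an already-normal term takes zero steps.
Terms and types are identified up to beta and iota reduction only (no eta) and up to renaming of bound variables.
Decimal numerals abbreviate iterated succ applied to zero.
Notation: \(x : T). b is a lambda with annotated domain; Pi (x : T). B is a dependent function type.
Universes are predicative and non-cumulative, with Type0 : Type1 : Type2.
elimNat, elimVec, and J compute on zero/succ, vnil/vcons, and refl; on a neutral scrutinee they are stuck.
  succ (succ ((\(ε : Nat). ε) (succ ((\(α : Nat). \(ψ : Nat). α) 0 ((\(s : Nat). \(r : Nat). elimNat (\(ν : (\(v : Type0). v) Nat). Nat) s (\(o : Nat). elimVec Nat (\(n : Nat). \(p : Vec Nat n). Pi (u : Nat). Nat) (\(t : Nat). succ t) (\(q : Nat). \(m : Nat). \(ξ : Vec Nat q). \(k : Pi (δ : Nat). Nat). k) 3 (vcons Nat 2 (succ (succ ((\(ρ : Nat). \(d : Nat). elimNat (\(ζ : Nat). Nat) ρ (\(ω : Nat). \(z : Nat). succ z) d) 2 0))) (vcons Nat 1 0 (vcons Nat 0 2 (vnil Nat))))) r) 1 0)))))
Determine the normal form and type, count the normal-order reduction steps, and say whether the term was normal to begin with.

normal form:
  3
the term's type:
  Nat
reduction steps (normal order): 3
started in normal form: no
first contracted redex: a beta-redex
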